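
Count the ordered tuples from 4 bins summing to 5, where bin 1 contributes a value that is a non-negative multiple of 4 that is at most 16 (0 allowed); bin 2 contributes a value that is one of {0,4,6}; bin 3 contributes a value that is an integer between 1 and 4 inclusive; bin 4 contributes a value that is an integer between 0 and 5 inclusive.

The generating function for the choices is (1 + z⁴ + z⁸ + z¹² + z¹⁶)·(1 + z⁴ + z⁶)·(z + z² + z³ + z⁴)·(1 + z + z² + z³ + z⁴ + z⁵); the count is [z⁵].
(1 + z⁴ + z⁸ + z¹² + z¹⁶) has coefficients 1,0,0,0,1,0 for degrees 0…5.
(1 + z⁴ + z⁶) has coefficients 1,0,0,0,1,0 for degrees 0…5.
Multiplying by (z + z² + z³ + z⁴) gives running coefficients 0,1,1,1,1,1 for degrees 0…5.
Finally multiplying by (1 + z + z² + z³ + z⁴ + z⁵), the product of all factors after the first has coefficients 0,1,2,3,4,5 for degrees 0…5.
[z⁵] = 1·5 + 1·1 = 6.

6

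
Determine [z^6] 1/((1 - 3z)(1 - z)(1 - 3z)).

The denominator gives the recurrence a_n = 7a_(n−1) − 15a_(n−2) + 9a_(n−3) for n ≥ 3; the numerator fixes a_0 = 1, a_1 = 7, a_2 = 34.
Iterating: 1, 7, 34, 142, 547, 2005, 7108, so a_6 = 7108.

7108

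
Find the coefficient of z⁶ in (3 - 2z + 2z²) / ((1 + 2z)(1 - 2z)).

224

The denominator gives the recurrence a_n = 4a_(n−2) for n ≥ 3; the numerator fixes a_0 = 3, a_1 = -2, a_2 = 14.
Iterating: 3, -2, 14, -8, 56, -32, 224, so a_6 = 224.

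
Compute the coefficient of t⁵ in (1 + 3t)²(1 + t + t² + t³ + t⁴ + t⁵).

16

(1 + 3t)² has coefficients 1,6,9 for degrees 0…2.
(1 + t + t² + t³ + t⁴ + t⁵) has coefficients 1,1,1,1,1,1 for degrees 0…5.
[t⁵] = 1·1 + 6·1 + 9·1 = 16.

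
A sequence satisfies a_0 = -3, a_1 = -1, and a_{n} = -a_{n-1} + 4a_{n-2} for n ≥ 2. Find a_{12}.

-71763

The ordinary generating function has denominator 1 + t - 4t^2.
Iterating the recurrence: a_0,…,a_{12} = -3, -1, -11, 7, -51, 79, -283, 599, -1731, 4127, -11051, 27559, -71763.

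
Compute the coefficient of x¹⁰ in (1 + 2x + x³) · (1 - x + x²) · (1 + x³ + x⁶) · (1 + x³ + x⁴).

3

(1 + 2x + x³) has coefficients 1,2,0,1 for degrees 0…3.
(1 - x + x²) has coefficients 1,-1,1,0,0,0,0,0,0,0,0 for degrees 0…10.
Multiplying by (1 + x³ + x⁶) gives running coefficients 1,-1,1,1,-1,1,1,-1,1,0,0 for degrees 0…10.
Finally multiplying by (1 + x³ + x⁴), the product of all factors after the first has coefficients 1,-1,1,2,-1,1,3,-1,1,2,0 for degrees 0…10.
[x¹⁰] = 1·0 + 2·2 + 1·(-1) = 3.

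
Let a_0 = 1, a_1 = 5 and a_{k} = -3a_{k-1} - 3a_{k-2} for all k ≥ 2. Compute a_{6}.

-27

The ordinary generating function has denominator 1 + 3q + 3q^2.
Iterating the recurrence: a_0,…,a_{6} = 1, 5, -18, 39, -63, 72, -27.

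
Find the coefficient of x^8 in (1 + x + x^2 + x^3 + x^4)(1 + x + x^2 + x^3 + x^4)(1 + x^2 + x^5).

(1 + x + x^2 + x^3 + x^4) has coefficients 1,1,1,1,1 for degrees 0…4.
(1 + x + x^2 + x^3 + x^4) has coefficients 1,1,1,1,1,0,0,0,0 for degrees 0…8.
Finally multiplying by (1 + x^2 + x^5), the product of all factors after the first has coefficients 1,1,2,2,2,2,2,1,1 for degrees 0…8.
[x^8] = 1·1 + 1·1 + 1·2 + 1·2 + 1·2 = 8.

8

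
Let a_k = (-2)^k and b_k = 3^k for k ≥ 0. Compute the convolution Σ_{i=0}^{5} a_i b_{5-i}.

133

The convolution is the x^5 coefficient of A(x)B(x).
Σ = 1·243 − 2·81 + 4·27 − 8·9 + 16·3 − 32·1 = 133.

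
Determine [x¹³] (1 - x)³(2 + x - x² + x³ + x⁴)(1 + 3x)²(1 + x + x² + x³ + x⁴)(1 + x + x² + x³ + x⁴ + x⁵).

19

(1 - x)³ has coefficients 1,-3,3,-1 for degrees 0…3.
(2 + x - x² + x³ + x⁴) has coefficients 2,1,-1,1,1,0,0,0,0,0,0,0,0,0 for degrees 0…13.
Multiplying by (1 + 3x)² gives running coefficients 2,13,23,4,-2,15,9,0,0,0,0,0,0,0 for degrees 0…13.
Multiplying by (1 + x + x² + x³ + x⁴) gives running coefficients 2,15,38,42,40,53,49,26,22,24,9,0,0,0 for degrees 0…13.
Finally multiplying by (1 + x + x² + x³ + x⁴ + x⁵), the product of all factors after the first has coefficients 2,17,55,97,137,190,237,248,232,214,183,130,81,55 for degrees 0…13.
[x¹³] = 1·55 − 3·81 + 3·130 − 1·183 = 19.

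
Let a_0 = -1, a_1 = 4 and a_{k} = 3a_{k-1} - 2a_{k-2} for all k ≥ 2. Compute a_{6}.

314

The ordinary generating function has denominator 1 - 3y + 2y^2.
Iterating the recurrence: a_0,…,a_{6} = -1, 4, 14, 34, 74, 154, 314.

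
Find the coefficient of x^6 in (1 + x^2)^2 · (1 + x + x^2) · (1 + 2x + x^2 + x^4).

(1 + x^2)^2 has coefficients 1,0,2,0,1 for degrees 0…4.
(1 + x + x^2) has coefficients 1,1,1,0,0,0,0 for degrees 0…6.
Finally multiplying by (1 + 2x + x^2 + x^4), the product of all factors after the first has coefficients 1,3,4,3,2,1,1 for degrees 0…6.
[x^6] = 1·1 + 2·2 + 1·4 = 9.

9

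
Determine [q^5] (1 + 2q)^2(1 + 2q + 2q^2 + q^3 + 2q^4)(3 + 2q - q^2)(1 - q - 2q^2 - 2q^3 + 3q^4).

-207

(1 + 2q)^2 has coefficients 1,4,4 for degrees 0…2.
(1 + 2q + 2q^2 + q^3 + 2q^4) has coefficients 1,2,2,1,2,0 for degrees 0…5.
Multiplying by (3 + 2q - q^2) gives running coefficients 3,8,9,5,6,3 for degrees 0…5.
Finally multiplying by (1 - q - 2q^2 - 2q^3 + 3q^4), the product of all factors after the first has coefficients 3,5,-5,-26,-24,-7 for degrees 0…5.
[q^5] = 1·(-7) + 4·(-24) + 4·(-26) = -207.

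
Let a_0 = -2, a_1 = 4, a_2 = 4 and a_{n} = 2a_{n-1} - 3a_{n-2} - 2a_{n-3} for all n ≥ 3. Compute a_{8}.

The ordinary generating function has denominator 1 - 2q + 3q^2 + 2q^3.
Iterating the recurrence: a_0,…,a_{8} = -2, 4, 4, 0, -20, -48, -36, 112, 428.

428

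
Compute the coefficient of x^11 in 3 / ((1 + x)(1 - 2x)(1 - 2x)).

The denominator gives the recurrence a_n = 3a_(n−1) − 4a_(n−3) for n ≥ 3; the numerator fixes a_0 = 3, a_1 = 9, a_2 = 27.
Iterating: 3, 9, 27, 69, 171, 405, 939, 2133, 4779, 10581, 23211, 50517, so a_11 = 50517.

50517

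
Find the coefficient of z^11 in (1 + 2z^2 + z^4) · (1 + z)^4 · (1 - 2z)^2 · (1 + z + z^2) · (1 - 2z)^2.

80

(1 + 2z^2 + z^4) has coefficients 1,0,2,0,1 for degrees 0…4.
(1 + z)^4 has coefficients 1,4,6,4,1,0,0,0,0,0,0,0 for degrees 0…11.
Multiplying by (1 - 2z)^2 gives running coefficients 1,0,-6,-4,9,12,4,0,0,0,0,0 for degrees 0…11.
Multiplying by (1 + z + z^2) gives running coefficients 1,1,-5,-10,-1,17,25,16,4,0,0,0 for degrees 0…11.
Finally multiplying by (1 - 2z)^2, the product of all factors after the first has coefficients 1,-3,-5,14,19,-19,-47,-16,40,48,16,0 for degrees 0…11.
[z^11] = 1·0 + 2·48 + 1·(-16) = 80.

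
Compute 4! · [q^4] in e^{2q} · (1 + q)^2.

128

The EGF product rule gives c_4 = Σ_{k_1+k_2=4} C(4; k_1,k_2) · ∏ g_i(k_i), where e^{2q} gives (2)^k; (1+q)^2 gives the falling factorial (2)_k.
g_1(k) for k = 0…4: 1, 2, 4, 8, 16.
g_2(k) for k = 0…4: 1, 2, 2, 0, 0.
c_4 = Σ_k C(4,k)·g_1(k)·g_2(4−k) = 6·4·2 + 4·8·2 + 1·16·1 = 48 + 64 + 16 = 128.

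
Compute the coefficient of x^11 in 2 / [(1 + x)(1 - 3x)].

Partial fractions give a closed form: a_n = (1/2)·(-1)^n + (3/2)·3^n.
At n = 11: a_11 = 265720.

265720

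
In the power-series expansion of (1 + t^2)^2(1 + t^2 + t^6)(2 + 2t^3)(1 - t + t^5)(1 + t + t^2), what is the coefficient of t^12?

(1 + t^2)^2 has coefficients 1,0,2,0,1 for degrees 0…4.
(1 + t^2 + t^6) has coefficients 1,0,1,0,0,0,1,0,0,0,0,0,0 for degrees 0…12.
Multiplying by (2 + 2t^3) gives running coefficients 2,0,2,2,0,2,2,0,0,2,0,0,0 for degrees 0…12.
Multiplying by (1 - t + t^5) gives running coefficients 2,-2,2,0,-2,4,0,0,2,2,0,2,0 for degrees 0…12.
Finally multiplying by (1 + t + t^2), the product of all factors after the first has coefficients 2,0,2,0,0,2,2,4,2,4,4,4,2 for degrees 0…12.
[t^12] = 1·2 + 2·4 + 1·2 = 12.

12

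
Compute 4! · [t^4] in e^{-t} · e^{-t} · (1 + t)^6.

-56

The EGF product rule gives c_4 = Σ_{k_1+k_2+k_3=4} C(4; k_1,k_2,k_3) · ∏ g_i(k_i), where e^{-t} gives (-1)^k; e^{-t} gives (-1)^k; (1+t)^6 gives the falling factorial (6)_k.
g_1(k) for k = 0…4: 1, -1, 1, -1, 1.
g_2(k) for k = 0…4: 1, -1, 1, -1, 1.
g_3(k) for k = 0…4: 1, 6, 30, 120, 360.
First combine the last two factors: h(k) = Σ_j C(k,j)·g_2(j)·g_3(k−j) for k = 0…4: 1, 5, 19, 47, 37.
c_4 = Σ_k C(4,k)·g_1(k)·h(4−k) = 1·1·37 + 4·(-1)·47 + 6·1·19 + 4·(-1)·5 + 1·1·1 = 37 − 188 + 114 − 20 + 1 = -56.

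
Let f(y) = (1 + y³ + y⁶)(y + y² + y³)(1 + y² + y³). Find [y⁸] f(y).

3

(1 + y³ + y⁶) has coefficients 1,0,0,1,0,0,1 for degrees 0…6.
(y + y² + y³) has coefficients 0,1,1,1,0,0,0,0,0 for degrees 0…8.
Finally multiplying by (1 + y² + y³), the product of all factors after the first has coefficients 0,1,1,2,2,2,1,0,0 for degrees 0…8.
[y⁸] = 1·0 + 1·2 + 1·1 = 3.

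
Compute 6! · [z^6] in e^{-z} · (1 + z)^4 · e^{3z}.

8992

The EGF product rule gives c_6 = Σ_{k_1+k_2+k_3=6} C(6; k_1,k_2,k_3) · ∏ g_i(k_i), where e^{-z} gives (-1)^k; (1+z)^4 gives the falling factorial (4)_k; e^{3z} gives (3)^k.
g_1(k) for k = 0…6: 1, -1, 1, -1, 1, -1, 1.
g_2(k) for k = 0…6: 1, 4, 12, 24, 24, 0, 0.
g_3(k) for k = 0…6: 1, 3, 9, 27, 81, 243, 729.
First combine the last two factors: h(k) = Σ_j C(k,j)·g_2(j)·g_3(k−j) for k = 0…6: 1, 7, 45, 267, 1473, 7623, 37341.
c_6 = Σ_k C(6,k)·g_1(k)·h(6−k) = 1·1·37341 + 6·(-1)·7623 + 15·1·1473 + 20·(-1)·267 + 15·1·45 + 6·(-1)·7 + 1·1·1 = 37341 − 45738 + 22095 − 5340 + 675 − 42 + 1 = 8992.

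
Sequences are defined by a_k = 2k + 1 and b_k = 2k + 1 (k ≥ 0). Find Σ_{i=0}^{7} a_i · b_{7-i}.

344

This is [x^7] in the product of the two ordinary generating functions.
Σ = 1·15 + 3·13 + 5·11 + 7·9 + 9·7 + 11·5 + 13·3 + 15·1 = 344.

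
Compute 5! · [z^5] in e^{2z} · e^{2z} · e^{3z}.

16807

The EGF product rule gives c_5 = Σ_{k_1+k_2+k_3=5} C(5; k_1,k_2,k_3) · ∏ g_i(k_i), where e^{2z} gives (2)^k; e^{2z} gives (2)^k; e^{3z} gives (3)^k.
g_1(k) for k = 0…5: 1, 2, 4, 8, 16, 32.
g_2(k) for k = 0…5: 1, 2, 4, 8, 16, 32.
g_3(k) for k = 0…5: 1, 3, 9, 27, 81, 243.
First combine the last two factors: h(k) = Σ_j C(k,j)·g_2(j)·g_3(k−j) for k = 0…5: 1, 5, 25, 125, 625, 3125.
c_5 = Σ_k C(5,k)·g_1(k)·h(5−k) = 1·1·3125 + 5·2·625 + 10·4·125 + 10·8·25 + 5·16·5 + 1·32·1 = 3125 + 6250 + 5000 + 2000 + 400 + 32 = 16807.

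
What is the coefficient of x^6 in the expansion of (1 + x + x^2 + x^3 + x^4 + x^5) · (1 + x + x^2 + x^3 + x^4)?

4

(1 + x + x^2 + x^3 + x^4 + x^5) has coefficients 1,1,1,1,1,1 for degrees 0…5.
(1 + x + x^2 + x^3 + x^4) has coefficients 1,1,1,1,1,0,0 for degrees 0…6.
[x^6] = 1·0 + 1·0 + 1·1 + 1·1 + 1·1 + 1·1 = 4.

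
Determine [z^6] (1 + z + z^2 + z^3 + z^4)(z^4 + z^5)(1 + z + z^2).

(1 + z + z^2 + z^3 + z^4) has coefficients 1,1,1,1,1 for degrees 0…4.
(z^4 + z^5) has coefficients 0,0,0,0,1,1,0 for degrees 0…6.
Finally multiplying by (1 + z + z^2), the product of all factors after the first has coefficients 0,0,0,0,1,2,2 for degrees 0…6.
[z^6] = 1·2 + 1·2 + 1·1 + 1·0 + 1·0 = 5.

5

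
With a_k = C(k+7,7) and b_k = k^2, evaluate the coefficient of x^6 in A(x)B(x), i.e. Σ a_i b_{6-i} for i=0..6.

4004

The convolution is the x^6 coefficient of A(x)B(x).
Σ = 1·36 + 8·25 + 36·16 + 120·9 + 330·4 + 792·1 + 1716·0 = 4004.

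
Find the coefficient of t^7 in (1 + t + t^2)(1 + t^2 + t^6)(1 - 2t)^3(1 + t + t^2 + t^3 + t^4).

(1 + t + t^2) has coefficients 1,1,1 for degrees 0…2.
(1 + t^2 + t^6) has coefficients 1,0,1,0,0,0,1,0 for degrees 0…7.
Multiplying by (1 - 2t)^3 gives running coefficients 1,-6,13,-14,12,-8,1,-6 for degrees 0…7.
Finally multiplying by (1 + t + t^2 + t^3 + t^4), the product of all factors after the first has coefficients 1,-5,8,-6,6,-3,4,-15 for degrees 0…7.
[t^7] = 1·(-15) + 1·4 + 1·(-3) = -14.

-14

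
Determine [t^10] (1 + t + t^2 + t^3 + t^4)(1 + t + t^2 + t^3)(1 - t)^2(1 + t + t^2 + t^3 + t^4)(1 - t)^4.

(1 + t + t^2 + t^3 + t^4) has coefficients 1,1,1,1,1 for degrees 0…4.
(1 + t + t^2 + t^3) has coefficients 1,1,1,1,0,0,0,0,0,0,0 for degrees 0…10.
Multiplying by (1 - t)^2 gives running coefficients 1,-1,0,0,-1,1,0,0,0,0,0 for degrees 0…10.
Multiplying by (1 + t + t^2 + t^3 + t^4) gives running coefficients 1,0,0,0,-1,-1,0,0,0,1,0 for degrees 0…10.
Finally multiplying by (1 - t)^4, the product of all factors after the first has coefficients 1,-4,6,-4,0,3,-2,-2,3,0,-4 for degrees 0…10.
[t^10] = 1·(-4) + 1·0 + 1·3 + 1·(-2) + 1·(-2) = -5.

-5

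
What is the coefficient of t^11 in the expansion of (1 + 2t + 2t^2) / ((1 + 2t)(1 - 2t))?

2048

The denominator gives the recurrence a_n = 4a_(n−2) for n ≥ 3; the numerator fixes a_0 = 1, a_1 = 2, a_2 = 6.
Iterating: 1, 2, 6, 8, 24, 32, 96, 128, 384, 512, 1536, 2048, so a_11 = 2048.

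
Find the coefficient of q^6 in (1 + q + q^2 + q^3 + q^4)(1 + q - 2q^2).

(1 + q + q^2 + q^3 + q^4) has coefficients 1,1,1,1,1 for degrees 0…4.
(1 + q - 2q^2) has coefficients 1,1,-2,0,0,0,0 for degrees 0…6.
[q^6] = 1·0 + 1·0 + 1·0 + 1·0 + 1·(-2) = -2.

-2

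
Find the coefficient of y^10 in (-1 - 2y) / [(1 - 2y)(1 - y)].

Partial fractions give a closed form: a_n = (-4)·2^n + (3)·1^n.
At n = 10: a_10 = -4093.

-4093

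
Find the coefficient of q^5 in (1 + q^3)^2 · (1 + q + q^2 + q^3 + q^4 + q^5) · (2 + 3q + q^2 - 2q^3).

16

(1 + q^3)^2 has coefficients 1,0,0,2,0,0 for degrees 0…5.
(1 + q + q^2 + q^3 + q^4 + q^5) has coefficients 1,1,1,1,1,1 for degrees 0…5.
Finally multiplying by (2 + 3q + q^2 - 2q^3), the product of all factors after the first has coefficients 2,5,6,4,4,4 for degrees 0…5.
[q^5] = 1·4 + 2·6 = 16.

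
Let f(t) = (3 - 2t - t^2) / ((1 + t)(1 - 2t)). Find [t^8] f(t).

The denominator gives the recurrence a_n = a_(n−1) + 2a_(n−2) for n ≥ 3; the numerator fixes a_0 = 3, a_1 = 1, a_2 = 6.
Iterating: 3, 1, 6, 8, 20, 36, 76, 148, 300, so a_8 = 300.

300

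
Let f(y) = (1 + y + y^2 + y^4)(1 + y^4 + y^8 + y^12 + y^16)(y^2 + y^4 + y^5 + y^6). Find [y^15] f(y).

(1 + y + y^2 + y^4) has coefficients 1,1,1,0,1 for degrees 0…4.
(1 + y^4 + y^8 + y^12 + y^16) has coefficients 1,0,0,0,1,0,0,0,1,0,0,0,1,0,0,0 for degrees 0…15.
Finally multiplying by (y^2 + y^4 + y^5 + y^6), the product of all factors after the first has coefficients 0,0,1,0,1,1,2,0,1,1,2,0,1,1,2,0 for degrees 0…15.
[y^15] = 1·0 + 1·2 + 1·1 + 1·0 = 3.

3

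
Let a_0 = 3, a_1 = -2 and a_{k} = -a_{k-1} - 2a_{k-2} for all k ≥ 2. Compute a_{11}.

-112

The ordinary generating function has denominator 1 + z + 2z^2.
Iterating the recurrence: a_0,…,a_{11} = 3, -2, -4, 8, 0, -16, 16, 16, -48, 16, 80, -112.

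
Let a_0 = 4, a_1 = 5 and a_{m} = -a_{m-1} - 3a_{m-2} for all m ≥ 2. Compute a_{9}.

-790

The ordinary generating function has denominator 1 + y + 3y^2.
Iterating the recurrence: a_0,…,a_{9} = 4, 5, -17, 2, 49, -55, -92, 257, 19, -790.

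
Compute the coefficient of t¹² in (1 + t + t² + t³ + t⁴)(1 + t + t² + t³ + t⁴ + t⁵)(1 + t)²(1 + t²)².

(1 + t + t² + t³ + t⁴) has coefficients 1,1,1,1,1 for degrees 0…4.
(1 + t + t² + t³ + t⁴ + t⁵) has coefficients 1,1,1,1,1,1,0,0,0,0,0,0,0 for degrees 0…12.
Multiplying by (1 + t)² gives running coefficients 1,3,4,4,4,4,3,1,0,0,0,0,0 for degrees 0…12.
Finally multiplying by (1 + t²)², the product of all factors after the first has coefficients 1,3,6,10,13,15,15,13,10,6,3,1,0 for degrees 0…12.
[t¹²] = 1·0 + 1·1 + 1·3 + 1·6 + 1·10 = 20.

20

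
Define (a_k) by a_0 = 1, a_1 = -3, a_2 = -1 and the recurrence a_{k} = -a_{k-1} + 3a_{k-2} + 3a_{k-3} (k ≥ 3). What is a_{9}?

-83

The ordinary generating function has denominator 1 + x - 3x^2 - 3x^3.
Iterating the recurrence: a_0,…,a_{9} = 1, -3, -1, -5, -7, -11, -25, -29, -79, -83.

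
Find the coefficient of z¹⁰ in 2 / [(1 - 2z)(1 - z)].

4094

The denominator gives the recurrence a_n = 3a_(n−1) − 2a_(n−2) for n ≥ 2; the numerator fixes a_0 = 2, a_1 = 6.
Iterating: 2, 6, 14, 30, 62, 126, 254, 510, 1022, 2046, 4094, so a_10 = 4094.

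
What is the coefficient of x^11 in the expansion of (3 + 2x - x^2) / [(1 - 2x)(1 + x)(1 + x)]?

The denominator gives the recurrence a_n = 3a_(n−2) + 2a_(n−3) for n ≥ 3; the numerator fixes a_0 = 3, a_1 = 2, a_2 = 8.
Iterating: 3, 2, 8, 12, 28, 52, 108, 212, 428, 852, 1708, 3412, so a_11 = 3412.

3412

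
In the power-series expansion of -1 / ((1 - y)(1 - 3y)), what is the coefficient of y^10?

-88573

The denominator gives the recurrence a_n = 4a_(n−1) − 3a_(n−2) for n ≥ 2; the numerator fixes a_0 = -1, a_1 = -4.
Iterating: -1, -4, -13, -40, -121, -364, -1093, -3280, -9841, -29524, -88573, so a_10 = -88573.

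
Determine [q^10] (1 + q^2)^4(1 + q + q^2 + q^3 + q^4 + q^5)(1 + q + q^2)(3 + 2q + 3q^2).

270

(1 + q^2)^4 has coefficients 1,0,4,0,6,0,4,0,1 for degrees 0…8.
(1 + q + q^2 + q^3 + q^4 + q^5) has coefficients 1,1,1,1,1,1,0,0,0,0,0 for degrees 0…10.
Multiplying by (1 + q + q^2) gives running coefficients 1,2,3,3,3,3,2,1,0,0,0 for degrees 0…10.
Finally multiplying by (3 + 2q + 3q^2), the product of all factors after the first has coefficients 3,8,16,21,24,24,21,16,8,3,0 for degrees 0…10.
[q^10] = 1·0 + 4·8 + 6·21 + 4·24 + 1·16 = 270.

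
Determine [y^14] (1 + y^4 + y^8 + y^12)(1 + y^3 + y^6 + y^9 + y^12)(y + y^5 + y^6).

(1 + y^4 + y^8 + y^12) has coefficients 1,0,0,0,1,0,0,0,1,0,0,0,1 for degrees 0…12.
(1 + y^3 + y^6 + y^9 + y^12) has coefficients 1,0,0,1,0,0,1,0,0,1,0,0,1,0,0 for degrees 0…14.
Finally multiplying by (y + y^5 + y^6), the product of all factors after the first has coefficients 0,1,0,0,1,1,1,1,1,1,1,1,1,1,1 for degrees 0…14.
[y^14] = 1·1 + 1·1 + 1·1 + 1·0 = 3.

3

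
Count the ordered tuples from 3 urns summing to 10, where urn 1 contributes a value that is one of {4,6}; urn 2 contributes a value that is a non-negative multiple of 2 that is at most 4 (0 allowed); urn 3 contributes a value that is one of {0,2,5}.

The generating function for the choices is (t⁴ + t⁶)·(1 + t² + t⁴)·(1 + t² + t⁵); the count is [t¹⁰].
(t⁴ + t⁶) has coefficients 0,0,0,0,1,0,1 for degrees 0…6.
(1 + t² + t⁴) has coefficients 1,0,1,0,1,0,0,0,0,0,0 for degrees 0…10.
Finally multiplying by (1 + t² + t⁵), the product of all factors after the first has coefficients 1,0,2,0,2,1,1,1,0,1,0 for degrees 0…10.
[t¹⁰] = 1·1 + 1·2 = 3.

3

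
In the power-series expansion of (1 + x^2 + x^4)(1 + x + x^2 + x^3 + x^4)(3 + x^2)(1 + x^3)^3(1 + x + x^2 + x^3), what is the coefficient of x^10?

(1 + x^2 + x^4) has coefficients 1,0,1,0,1 for degrees 0…4.
(1 + x + x^2 + x^3 + x^4) has coefficients 1,1,1,1,1,0,0,0,0,0,0 for degrees 0…10.
Multiplying by (3 + x^2) gives running coefficients 3,3,4,4,4,1,1,0,0,0,0 for degrees 0…10.
Multiplying by (1 + x^3)^3 gives running coefficients 3,3,4,13,13,13,22,21,15,18,15 for degrees 0…10.
Finally multiplying by (1 + x + x^2 + x^3), the product of all factors after the first has coefficients 3,6,10,23,33,43,61,69,71,76,69 for degrees 0…10.
[x^10] = 1·69 + 1·71 + 1·61 = 201.

201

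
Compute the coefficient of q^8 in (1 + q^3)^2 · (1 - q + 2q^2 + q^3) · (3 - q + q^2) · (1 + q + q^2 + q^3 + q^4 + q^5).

(1 + q^3)^2 has coefficients 1,0,0,2,0,0,1 for degrees 0…6.
(1 - q + 2q^2 + q^3) has coefficients 1,-1,2,1,0,0,0,0,0 for degrees 0…8.
Multiplying by (3 - q + q^2) gives running coefficients 3,-4,8,0,1,1,0,0,0 for degrees 0…8.
Finally multiplying by (1 + q + q^2 + q^3 + q^4 + q^5), the product of all factors after the first has coefficients 3,-1,7,7,8,9,6,10,2 for degrees 0…8.
[q^8] = 1·2 + 2·9 + 1·7 = 27.

27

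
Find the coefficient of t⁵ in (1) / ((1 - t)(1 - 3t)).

364

Partial fractions give a closed form: a_n = (-1/2)·1^n + (3/2)·3^n.
At n = 5: a_5 = 364.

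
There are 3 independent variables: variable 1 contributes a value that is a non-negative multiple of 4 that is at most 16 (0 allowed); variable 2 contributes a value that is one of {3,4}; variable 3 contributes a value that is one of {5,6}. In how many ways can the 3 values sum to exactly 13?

2

The generating function for the choices is (1 + t⁴ + t⁸ + t¹² + t¹⁶)·(t³ + t⁴)·(t⁵ + t⁶); the count is [t¹³].
(1 + t⁴ + t⁸ + t¹² + t¹⁶) has coefficients 1,0,0,0,1,0,0,0,1,0,0,0,1,0 for degrees 0…13.
(t³ + t⁴) has coefficients 0,0,0,1,1,0,0,0,0,0,0,0,0,0 for degrees 0…13.
Finally multiplying by (t⁵ + t⁶), the product of all factors after the first has coefficients 0,0,0,0,0,0,0,0,1,2,1,0,0,0 for degrees 0…13.
[t¹³] = 1·0 + 1·2 + 1·0 + 1·0 = 2.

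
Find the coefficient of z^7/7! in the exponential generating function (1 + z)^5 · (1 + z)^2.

5040

The EGF product rule gives c_7 = Σ_{k_1+k_2=7} C(7; k_1,k_2) · ∏ g_i(k_i), where (1+z)^5 gives the falling factorial (5)_k; (1+z)^2 gives the falling factorial (2)_k.
g_1(k) for k = 0…7: 1, 5, 20, 60, 120, 120, 0, 0.
g_2(k) for k = 0…7: 1, 2, 2, 0, 0, 0, 0, 0.
c_7 = Σ_k C(7,k)·g_1(k)·g_2(7−k) = 21·120·2 = 5040.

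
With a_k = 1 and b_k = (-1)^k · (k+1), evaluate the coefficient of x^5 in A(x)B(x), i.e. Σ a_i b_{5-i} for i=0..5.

-3

The convolution is the t^5 coefficient of A(t)B(t).
Σ = 1·(-6) + 1·5 + 1·(-4) + 1·3 + 1·(-2) + 1·1 = -3.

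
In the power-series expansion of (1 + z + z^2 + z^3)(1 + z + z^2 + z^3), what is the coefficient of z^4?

(1 + z + z^2 + z^3) has coefficients 1,1,1,1 for degrees 0…3.
(1 + z + z^2 + z^3) has coefficients 1,1,1,1,0 for degrees 0…4.
[z^4] = 1·0 + 1·1 + 1·1 + 1·1 = 3.

3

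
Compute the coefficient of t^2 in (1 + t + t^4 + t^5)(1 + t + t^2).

(1 + t + t^4 + t^5) has coefficients 1,1,0 for degrees 0…2.
(1 + t + t^2) has coefficients 1,1,1 for degrees 0…2.
[t^2] = 1·1 + 1·1 = 2.

2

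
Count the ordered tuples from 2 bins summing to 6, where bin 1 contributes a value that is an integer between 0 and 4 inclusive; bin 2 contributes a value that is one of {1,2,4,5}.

The generating function for the choices is (1 + t + t² + t³ + t⁴)·(t + t² + t⁴ + t⁵); the count is [t⁶].
(1 + t + t² + t³ + t⁴) has coefficients 1,1,1,1,1 for degrees 0…4.
(t + t² + t⁴ + t⁵) has coefficients 0,1,1,0,1,1,0 for degrees 0…6.
[t⁶] = 1·0 + 1·1 + 1·1 + 1·0 + 1·1 = 3.

3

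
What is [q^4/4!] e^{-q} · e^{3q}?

The EGF product rule gives c_4 = Σ_{k_1+k_2=4} C(4; k_1,k_2) · ∏ g_i(k_i), where e^{-q} gives (-1)^k; e^{3q} gives (3)^k.
g_1(k) for k = 0…4: 1, -1, 1, -1, 1.
g_2(k) for k = 0…4: 1, 3, 9, 27, 81.
c_4 = Σ_k C(4,k)·g_1(k)·g_2(4−k) = 1·1·81 + 4·(-1)·27 + 6·1·9 + 4·(-1)·3 + 1·1·1 = 81 − 108 + 54 − 12 + 1 = 16.

16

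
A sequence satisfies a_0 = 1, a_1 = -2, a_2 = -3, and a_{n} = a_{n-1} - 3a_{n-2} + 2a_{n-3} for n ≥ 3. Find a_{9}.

-35

The ordinary generating function has denominator 1 - t + 3t^2 - 2t^3.
Iterating the recurrence: a_0,…,a_{9} = 1, -2, -3, 5, 10, -11, -31, 22, 93, -35.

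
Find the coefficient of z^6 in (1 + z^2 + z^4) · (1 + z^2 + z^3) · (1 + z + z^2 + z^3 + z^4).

(1 + z^2 + z^4) has coefficients 1,0,1,0,1 for degrees 0…4.
(1 + z^2 + z^3) has coefficients 1,0,1,1,0,0,0 for degrees 0…6.
Finally multiplying by (1 + z + z^2 + z^3 + z^4), the product of all factors after the first has coefficients 1,1,2,3,3,2,2 for degrees 0…6.
[z^6] = 1·2 + 1·3 + 1·2 = 7.

7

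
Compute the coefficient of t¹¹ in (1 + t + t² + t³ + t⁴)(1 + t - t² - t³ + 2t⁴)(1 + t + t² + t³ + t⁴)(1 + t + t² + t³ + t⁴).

20

(1 + t + t² + t³ + t⁴) has coefficients 1,1,1,1,1 for degrees 0…4.
(1 + t - t² - t³ + 2t⁴) has coefficients 1,1,-1,-1,2,0,0,0,0,0,0,0 for degrees 0…11.
Multiplying by (1 + t + t² + t³ + t⁴) gives running coefficients 1,2,1,0,2,1,0,1,2,0,0,0 for degrees 0…11.
Finally multiplying by (1 + t + t² + t³ + t⁴), the product of all factors after the first has coefficients 1,3,4,4,6,6,4,4,6,4,3,3 for degrees 0…11.
[t¹¹] = 1·3 + 1·3 + 1·4 + 1·6 + 1·4 = 20.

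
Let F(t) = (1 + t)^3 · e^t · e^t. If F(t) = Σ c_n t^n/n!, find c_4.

304

The EGF product rule gives c_4 = Σ_{k_1+k_2+k_3=4} C(4; k_1,k_2,k_3) · ∏ g_i(k_i), where (1+t)^3 gives the falling factorial (3)_k; e^t gives (1)^k; e^t gives (1)^k.
g_1(k) for k = 0…4: 1, 3, 6, 6, 0.
g_2(k) for k = 0…4: 1, 1, 1, 1, 1.
g_3(k) for k = 0…4: 1, 1, 1, 1, 1.
First combine the last two factors: h(k) = Σ_j C(k,j)·g_2(j)·g_3(k−j) for k = 0…4: 1, 2, 4, 8, 16.
c_4 = Σ_k C(4,k)·g_1(k)·h(4−k) = 1·1·16 + 4·3·8 + 6·6·4 + 4·6·2 = 16 + 96 + 144 + 48 = 304.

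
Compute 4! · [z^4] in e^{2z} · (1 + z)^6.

2248

The EGF product rule gives c_4 = Σ_{k_1+k_2=4} C(4; k_1,k_2) · ∏ g_i(k_i), where e^{2z} gives (2)^k; (1+z)^6 gives the falling factorial (6)_k.
g_1(k) for k = 0…4: 1, 2, 4, 8, 16.
g_2(k) for k = 0…4: 1, 6, 30, 120, 360.
c_4 = Σ_k C(4,k)·g_1(k)·g_2(4−k) = 1·1·360 + 4·2·120 + 6·4·30 + 4·8·6 + 1·16·1 = 360 + 960 + 720 + 192 + 16 = 2248.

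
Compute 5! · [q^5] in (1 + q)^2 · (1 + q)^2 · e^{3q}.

The EGF product rule gives c_5 = Σ_{k_1+k_2+k_3=5} C(5; k_1,k_2,k_3) · ∏ g_i(k_i), where (1+q)^2 gives the falling factorial (2)_k; (1+q)^2 gives the falling factorial (2)_k; e^{3q} gives (3)^k.
g_1(k) for k = 0…5: 1, 2, 2, 0, 0, 0.
g_2(k) for k = 0…5: 1, 2, 2, 0, 0, 0.
g_3(k) for k = 0…5: 1, 3, 9, 27, 81, 243.
First combine the last two factors: h(k) = Σ_j C(k,j)·g_2(j)·g_3(k−j) for k = 0…5: 1, 5, 23, 99, 405, 1593.
c_5 = Σ_k C(5,k)·g_1(k)·h(5−k) = 1·1·1593 + 5·2·405 + 10·2·99 = 1593 + 4050 + 1980 = 7623.

7623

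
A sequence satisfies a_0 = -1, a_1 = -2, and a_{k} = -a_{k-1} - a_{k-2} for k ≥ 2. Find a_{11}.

The ordinary generating function has denominator 1 + y + y^2.
Iterating the recurrence: a_0,…,a_{11} = -1, -2, 3, -1, -2, 3, -1, -2, 3, -1, -2, 3.

3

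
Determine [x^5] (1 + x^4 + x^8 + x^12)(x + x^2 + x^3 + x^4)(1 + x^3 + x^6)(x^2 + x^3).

2

(1 + x^4 + x^8 + x^12) has coefficients 1,0,0,0,1,0 for degrees 0…5.
(x + x^2 + x^3 + x^4) has coefficients 0,1,1,1,1,0 for degrees 0…5.
Multiplying by (1 + x^3 + x^6) gives running coefficients 0,1,1,1,2,1 for degrees 0…5.
Finally multiplying by (x^2 + x^3), the product of all factors after the first has coefficients 0,0,0,1,2,2 for degrees 0…5.
[x^5] = 1·2 + 1·0 = 2.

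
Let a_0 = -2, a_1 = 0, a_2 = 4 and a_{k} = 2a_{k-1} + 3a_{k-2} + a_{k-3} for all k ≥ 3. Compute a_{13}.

571690

The ordinary generating function has denominator 1 - 2t - 3t^2 - t^3.
Iterating the recurrence: a_0,…,a_{13} = -2, 0, 4, 6, 24, 70, 218, 670, 2064, 6356, 19574, 60280, 185638, 571690.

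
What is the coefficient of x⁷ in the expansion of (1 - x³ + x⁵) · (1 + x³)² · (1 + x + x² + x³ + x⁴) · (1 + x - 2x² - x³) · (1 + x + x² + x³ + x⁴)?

-7

(1 - x³ + x⁵) has coefficients 1,0,0,-1,0,1 for degrees 0…5.
(1 + x³)² has coefficients 1,0,0,2,0,0,1,0 for degrees 0…7.
Multiplying by (1 + x + x² + x³ + x⁴) gives running coefficients 1,1,1,3,3,2,3,3 for degrees 0…7.
Multiplying by (1 + x - 2x² - x³) gives running coefficients 1,2,0,1,3,-2,-4,-1 for degrees 0…7.
Finally multiplying by (1 + x + x² + x³ + x⁴), the product of all factors after the first has coefficients 1,3,3,4,7,4,-2,-3 for degrees 0…7.
[x⁷] = 1·(-3) − 1·7 + 1·3 = -7.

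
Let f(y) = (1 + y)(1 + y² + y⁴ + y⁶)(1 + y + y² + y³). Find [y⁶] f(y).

4

(1 + y) has coefficients 1,1 for degrees 0…1.
(1 + y² + y⁴ + y⁶) has coefficients 1,0,1,0,1,0,1 for degrees 0…6.
Finally multiplying by (1 + y + y² + y³), the product of all factors after the first has coefficients 1,1,2,2,2,2,2 for degrees 0…6.
[y⁶] = 1·2 + 1·2 = 4.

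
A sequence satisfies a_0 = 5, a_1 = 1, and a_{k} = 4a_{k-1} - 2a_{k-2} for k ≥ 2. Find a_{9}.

-42992

The ordinary generating function has denominator 1 - 4q + 2q^2.
Iterating the recurrence: a_0,…,a_{9} = 5, 1, -6, -26, -92, -316, -1080, -3688, -12592, -42992.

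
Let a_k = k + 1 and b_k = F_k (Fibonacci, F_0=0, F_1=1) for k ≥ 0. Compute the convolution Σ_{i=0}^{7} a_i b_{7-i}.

79

Write out a_i and b_{7-i} for i = 0,…,7 and sum the products.
Σ = 1·13 + 2·8 + 3·5 + 4·3 + 5·2 + 6·1 + 7·1 + 8·0 = 79.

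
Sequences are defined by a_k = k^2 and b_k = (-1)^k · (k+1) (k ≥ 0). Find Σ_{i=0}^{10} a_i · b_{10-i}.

30

This is [x^10] in the product of the two ordinary generating functions.
Σ = 0·11 + 1·(-10) + 4·9 + 9·(-8) + 16·7 + 25·(-6) + 36·5 + 49·(-4) + 64·3 + 81·(-2) + 100·1 = 30.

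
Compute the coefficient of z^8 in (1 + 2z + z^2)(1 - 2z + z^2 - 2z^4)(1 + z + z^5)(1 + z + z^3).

-8

(1 + 2z + z^2) has coefficients 1,2,1 for degrees 0…2.
(1 - 2z + z^2 - 2z^4) has coefficients 1,-2,1,0,-2,0,0,0,0 for degrees 0…8.
Multiplying by (1 + z + z^5) gives running coefficients 1,-1,-1,1,-2,-1,-2,1,0 for degrees 0…8.
Finally multiplying by (1 + z + z^3), the product of all factors after the first has coefficients 1,0,-2,1,-2,-4,-2,-3,0 for degrees 0…8.
[z^8] = 1·0 + 2·(-3) + 1·(-2) = -8.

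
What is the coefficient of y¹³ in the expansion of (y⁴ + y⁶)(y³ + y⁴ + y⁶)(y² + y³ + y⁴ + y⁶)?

(y⁴ + y⁶) has coefficients 0,0,0,0,1,0,1 for degrees 0…6.
(y³ + y⁴ + y⁶) has coefficients 0,0,0,1,1,0,1,0,0,0,0,0,0,0 for degrees 0…13.
Finally multiplying by (y² + y³ + y⁴ + y⁶), the product of all factors after the first has coefficients 0,0,0,0,0,1,2,2,2,2,2,0,1,0 for degrees 0…13.
[y¹³] = 1·2 + 1·2 = 4.

4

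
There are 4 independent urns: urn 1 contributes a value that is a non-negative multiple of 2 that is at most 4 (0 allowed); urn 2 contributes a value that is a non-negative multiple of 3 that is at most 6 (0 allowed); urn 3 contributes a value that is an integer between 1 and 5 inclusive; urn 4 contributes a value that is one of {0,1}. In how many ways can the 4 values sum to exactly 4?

The generating function for the choices is (1 + y^2 + y^4)·(1 + y^3 + y^6)·(y + y^2 + y^3 + y^4 + y^5)·(1 + y); the count is [y^4].
(1 + y^2 + y^4) has coefficients 1,0,1,0,1 for degrees 0…4.
(1 + y^3 + y^6) has coefficients 1,0,0,1,0 for degrees 0…4.
Multiplying by (y + y^2 + y^3 + y^4 + y^5) gives running coefficients 0,1,1,1,2 for degrees 0…4.
Finally multiplying by (1 + y), the product of all factors after the first has coefficients 0,1,2,2,3 for degrees 0…4.
[y^4] = 1·3 + 1·2 + 1·0 = 5.

5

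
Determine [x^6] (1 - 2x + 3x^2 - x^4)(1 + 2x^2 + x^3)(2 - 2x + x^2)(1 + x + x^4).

5

(1 - 2x + 3x^2 - x^4) has coefficients 1,-2,3,0,-1 for degrees 0…4.
(1 + 2x^2 + x^3) has coefficients 1,0,2,1,0,0,0 for degrees 0…6.
Multiplying by (2 - 2x + x^2) gives running coefficients 2,-2,5,-2,0,1,0 for degrees 0…6.
Finally multiplying by (1 + x + x^4), the product of all factors after the first has coefficients 2,0,3,3,0,-1,6 for degrees 0…6.
[x^6] = 1·6 − 2·(-1) + 3·0 − 1·3 = 5.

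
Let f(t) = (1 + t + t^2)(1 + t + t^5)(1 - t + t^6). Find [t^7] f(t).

(1 + t + t^2) has coefficients 1,1,1 for degrees 0…2.
(1 + t + t^5) has coefficients 1,1,0,0,0,1,0,0 for degrees 0…7.
Finally multiplying by (1 - t + t^6), the product of all factors after the first has coefficients 1,0,-1,0,0,1,0,1 for degrees 0…7.
[t^7] = 1·1 + 1·0 + 1·1 = 2.

2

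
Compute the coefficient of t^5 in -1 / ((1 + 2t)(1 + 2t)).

The denominator gives the recurrence a_n = −4a_(n−1) − 4a_(n−2) for n ≥ 2; the numerator fixes a_0 = -1, a_1 = 4.
Iterating: -1, 4, -12, 32, -80, 192, so a_5 = 192.

192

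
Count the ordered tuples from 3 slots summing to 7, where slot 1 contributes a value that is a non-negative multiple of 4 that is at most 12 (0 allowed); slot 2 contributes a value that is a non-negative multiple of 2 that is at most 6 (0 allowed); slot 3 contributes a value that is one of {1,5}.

3

The generating function for the choices is (1 + y⁴ + y⁸ + y¹²)·(1 + y² + y⁴ + y⁶)·(y + y⁵); the count is [y⁷].
(1 + y⁴ + y⁸ + y¹²) has coefficients 1,0,0,0,1,0,0,0 for degrees 0…7.
(1 + y² + y⁴ + y⁶) has coefficients 1,0,1,0,1,0,1,0 for degrees 0…7.
Finally multiplying by (y + y⁵), the product of all factors after the first has coefficients 0,1,0,1,0,2,0,2 for degrees 0…7.
[y⁷] = 1·2 + 1·1 = 3.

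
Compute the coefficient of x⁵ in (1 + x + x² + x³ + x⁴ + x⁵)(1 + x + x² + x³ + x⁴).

5

(1 + x + x² + x³ + x⁴ + x⁵) has coefficients 1,1,1,1,1,1 for degrees 0…5.
(1 + x + x² + x³ + x⁴) has coefficients 1,1,1,1,1,0 for degrees 0…5.
[x⁵] = 1·0 + 1·1 + 1·1 + 1·1 + 1·1 + 1·1 = 5.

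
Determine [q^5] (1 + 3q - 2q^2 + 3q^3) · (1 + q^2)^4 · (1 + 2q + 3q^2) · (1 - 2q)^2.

(1 + 3q - 2q^2 + 3q^3) has coefficients 1,3,-2,3 for degrees 0…3.
(1 + q^2)^4 has coefficients 1,0,4,0,6,0 for degrees 0…5.
Multiplying by (1 + 2q + 3q^2) gives running coefficients 1,2,7,8,18,12 for degrees 0…5.
Finally multiplying by (1 - 2q)^2, the product of all factors after the first has coefficients 1,-2,3,-12,14,-28 for degrees 0…5.
[q^5] = 1·(-28) + 3·14 − 2·(-12) + 3·3 = 47.

47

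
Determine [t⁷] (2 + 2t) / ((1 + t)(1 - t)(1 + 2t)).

Partial fractions give a closed form: a_n = (2/3)·1^n + (4/3)·(-2)^n.
At n = 7: a_7 = -170.

-170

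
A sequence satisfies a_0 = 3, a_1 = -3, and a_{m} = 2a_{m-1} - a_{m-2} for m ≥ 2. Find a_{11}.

-63

The ordinary generating function has denominator 1 - 2y + y^2.
Iterating the recurrence: a_0,…,a_{11} = 3, -3, -9, -15, -21, -27, -33, -39, -45, -51, -57, -63.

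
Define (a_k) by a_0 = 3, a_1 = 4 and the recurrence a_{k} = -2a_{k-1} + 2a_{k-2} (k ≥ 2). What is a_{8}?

The ordinary generating function has denominator 1 + 2x - 2x^2.
Iterating the recurrence: a_0,…,a_{8} = 3, 4, -2, 12, -28, 80, -216, 592, -1616.

-1616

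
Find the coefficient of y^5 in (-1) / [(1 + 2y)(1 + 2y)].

The denominator gives the recurrence a_n = −4a_(n−1) − 4a_(n−2) for n ≥ 2; the numerator fixes a_0 = -1, a_1 = 4.
Iterating: -1, 4, -12, 32, -80, 192, so a_5 = 192.

192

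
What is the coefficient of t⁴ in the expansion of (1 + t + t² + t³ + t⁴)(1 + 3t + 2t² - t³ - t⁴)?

(1 + t + t² + t³ + t⁴) has coefficients 1,1,1,1,1 for degrees 0…4.
(1 + 3t + 2t² - t³ - t⁴) has coefficients 1,3,2,-1,-1 for degrees 0…4.
[t⁴] = 1·(-1) + 1·(-1) + 1·2 + 1·3 + 1·1 = 4.

4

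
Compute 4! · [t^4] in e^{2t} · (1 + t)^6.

2248

The EGF product rule gives c_4 = Σ_{k_1+k_2=4} C(4; k_1,k_2) · ∏ g_i(k_i), where e^{2t} gives (2)^k; (1+t)^6 gives the falling factorial (6)_k.
g_1(k) for k = 0…4: 1, 2, 4, 8, 16.
g_2(k) for k = 0…4: 1, 6, 30, 120, 360.
c_4 = Σ_k C(4,k)·g_1(k)·g_2(4−k) = 1·1·360 + 4·2·120 + 6·4·30 + 4·8·6 + 1·16·1 = 360 + 960 + 720 + 192 + 16 = 2248.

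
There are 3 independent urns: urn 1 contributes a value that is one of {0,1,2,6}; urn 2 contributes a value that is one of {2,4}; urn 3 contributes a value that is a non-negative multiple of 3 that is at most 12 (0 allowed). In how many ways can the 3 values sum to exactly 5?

2

The generating function for the choices is (1 + q + q^2 + q^6)·(q^2 + q^4)·(1 + q^3 + q^6 + q^9 + q^12); the count is [q^5].
(1 + q + q^2 + q^6) has coefficients 1,1,1,0,0,0 for degrees 0…5.
(q^2 + q^4) has coefficients 0,0,1,0,1,0 for degrees 0…5.
Finally multiplying by (1 + q^3 + q^6 + q^9 + q^12), the product of all factors after the first has coefficients 0,0,1,0,1,1 for degrees 0…5.
[q^5] = 1·1 + 1·1 + 1·0 = 2.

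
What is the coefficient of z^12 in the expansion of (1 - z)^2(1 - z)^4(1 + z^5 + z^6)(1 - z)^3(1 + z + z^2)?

(1 - z)^2 has coefficients 1,-2,1 for degrees 0…2.
(1 - z)^4 has coefficients 1,-4,6,-4,1,0,0,0,0,0,0,0,0 for degrees 0…12.
Multiplying by (1 + z^5 + z^6) gives running coefficients 1,-4,6,-4,1,1,-3,2,2,-3,1,0,0 for degrees 0…12.
Multiplying by (1 - z)^3 gives running coefficients 1,-7,21,-35,35,-20,1,13,-14,0,14,-14,6 for degrees 0…12.
Finally multiplying by (1 + z + z^2), the product of all factors after the first has coefficients 1,-6,15,-21,21,-20,16,-6,0,-1,0,0,6 for degrees 0…12.
[z^12] = 1·6 − 2·0 + 1·0 = 6.

6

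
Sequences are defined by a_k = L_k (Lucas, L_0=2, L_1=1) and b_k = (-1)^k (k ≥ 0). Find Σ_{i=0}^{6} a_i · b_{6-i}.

Write out a_i and b_{6-i} for i = 0,…,6 and sum the products.
Σ = 2·1 + 1·(-1) + 3·1 + 4·(-1) + 7·1 + 11·(-1) + 18·1 = 14.

14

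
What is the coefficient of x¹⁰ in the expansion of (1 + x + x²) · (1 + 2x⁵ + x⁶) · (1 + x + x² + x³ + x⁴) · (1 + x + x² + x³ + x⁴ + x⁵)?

43

(1 + x + x²) has coefficients 1,1,1 for degrees 0…2.
(1 + 2x⁵ + x⁶) has coefficients 1,0,0,0,0,2,1,0,0,0,0 for degrees 0…10.
Multiplying by (1 + x + x² + x³ + x⁴) gives running coefficients 1,1,1,1,1,2,3,3,3,3,1 for degrees 0…10.
Finally multiplying by (1 + x + x² + x³ + x⁴ + x⁵), the product of all factors after the first has coefficients 1,2,3,4,5,7,9,11,13,15,15 for degrees 0…10.
[x¹⁰] = 1·15 + 1·15 + 1·13 = 43.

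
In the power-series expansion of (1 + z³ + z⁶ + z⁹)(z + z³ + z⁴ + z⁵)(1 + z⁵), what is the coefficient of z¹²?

(1 + z³ + z⁶ + z⁹) has coefficients 1,0,0,1,0,0,1,0,0,1 for degrees 0…9.
(z + z³ + z⁴ + z⁵) has coefficients 0,1,0,1,1,1,0,0,0,0,0,0,0 for degrees 0…12.
Finally multiplying by (1 + z⁵), the product of all factors after the first has coefficients 0,1,0,1,1,1,1,0,1,1,1,0,0 for degrees 0…12.
[z¹²] = 1·0 + 1·1 + 1·1 + 1·1 = 3.

3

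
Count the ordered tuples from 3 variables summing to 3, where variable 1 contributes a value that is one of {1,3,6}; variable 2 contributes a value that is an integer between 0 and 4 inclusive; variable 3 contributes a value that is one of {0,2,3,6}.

3

The generating function for the choices is (q + q^3 + q^6)·(1 + q + q^2 + q^3 + q^4)·(1 + q^2 + q^3 + q^6); the count is [q^3].
(q + q^3 + q^6) has coefficients 0,1,0,1 for degrees 0…3.
(1 + q + q^2 + q^3 + q^4) has coefficients 1,1,1,1 for degrees 0…3.
Finally multiplying by (1 + q^2 + q^3 + q^6), the product of all factors after the first has coefficients 1,1,2,3 for degrees 0…3.
[q^3] = 1·2 + 1·1 = 3.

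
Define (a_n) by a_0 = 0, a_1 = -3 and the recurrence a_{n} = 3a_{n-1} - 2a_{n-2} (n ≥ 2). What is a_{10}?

-3069

The ordinary generating function has denominator 1 - 3q + 2q^2.
Iterating the recurrence: a_0,…,a_{10} = 0, -3, -9, -21, -45, -93, -189, -381, -765, -1533, -3069.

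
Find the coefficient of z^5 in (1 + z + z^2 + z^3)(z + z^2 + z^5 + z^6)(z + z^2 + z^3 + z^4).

7

(1 + z + z^2 + z^3) has coefficients 1,1,1,1 for degrees 0…3.
(z + z^2 + z^5 + z^6) has coefficients 0,1,1,0,0,1 for degrees 0…5.
Finally multiplying by (z + z^2 + z^3 + z^4), the product of all factors after the first has coefficients 0,0,1,2,2,2 for degrees 0…5.
[z^5] = 1·2 + 1·2 + 1·2 + 1·1 = 7.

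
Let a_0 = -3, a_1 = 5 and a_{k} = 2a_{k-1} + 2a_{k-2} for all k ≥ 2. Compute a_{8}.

2512

The ordinary generating function has denominator 1 - 2x - 2x^2.
Iterating the recurrence: a_0,…,a_{8} = -3, 5, 4, 18, 44, 124, 336, 920, 2512.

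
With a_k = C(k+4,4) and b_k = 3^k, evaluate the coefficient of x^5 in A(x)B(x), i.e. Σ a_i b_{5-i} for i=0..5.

1704

The convolution is the t^5 coefficient of A(t)B(t).
Σ = 1·243 + 5·81 + 15·27 + 35·9 + 70·3 + 126·1 = 1704.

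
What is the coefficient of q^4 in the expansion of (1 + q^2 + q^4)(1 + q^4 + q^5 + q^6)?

2

(1 + q^2 + q^4) has coefficients 1,0,1,0,1 for degrees 0…4.
(1 + q^4 + q^5 + q^6) has coefficients 1,0,0,0,1 for degrees 0…4.
[q^4] = 1·1 + 1·0 + 1·1 = 2.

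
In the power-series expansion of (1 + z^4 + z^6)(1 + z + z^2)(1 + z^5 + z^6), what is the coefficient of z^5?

2

(1 + z^4 + z^6) has coefficients 1,0,0,0,1,0 for degrees 0…5.
(1 + z + z^2) has coefficients 1,1,1,0,0,0 for degrees 0…5.
Finally multiplying by (1 + z^5 + z^6), the product of all factors after the first has coefficients 1,1,1,0,0,1 for degrees 0…5.
[z^5] = 1·1 + 1·1 = 2.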